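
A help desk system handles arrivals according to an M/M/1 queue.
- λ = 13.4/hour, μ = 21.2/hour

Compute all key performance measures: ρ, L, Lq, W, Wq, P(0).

Step 1: ρ = λ/μ = 13.4/21.2 = 0.6321
Step 2: L = λ/(μ-λ) = 13.4/7.80 = 1.7179
Step 3: Lq = λ²/(μ(μ-λ)) = 179.56/(21.2×7.80) = 1.0859
Step 4: W = 1/(μ-λ) = 1/7.80 = 0.1282
Step 5: Wq = λ/(μ(μ-λ)) = 13.4/(21.2×7.80) = 0.08104
Step 6: P(0) = 1-ρ = 0.3679
Verify: L = λW = 13.4×0.1282 = 1.7179 ✔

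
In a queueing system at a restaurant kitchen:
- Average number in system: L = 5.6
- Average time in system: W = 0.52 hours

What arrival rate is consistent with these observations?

Little's Law: L = λW, so λ = L/W
λ = 5.6/0.52 = 10.7692 orders/hour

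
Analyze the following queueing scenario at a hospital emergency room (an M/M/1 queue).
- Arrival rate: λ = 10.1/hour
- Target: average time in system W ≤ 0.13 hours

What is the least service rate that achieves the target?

For M/M/1: W = 1/(μ-λ)
Need W ≤ 0.13, so 1/(μ-λ) ≤ 0.13
μ - λ ≥ 1/0.13 = 7.6923
μ ≥ 10.1 + 7.6923 = 17.7923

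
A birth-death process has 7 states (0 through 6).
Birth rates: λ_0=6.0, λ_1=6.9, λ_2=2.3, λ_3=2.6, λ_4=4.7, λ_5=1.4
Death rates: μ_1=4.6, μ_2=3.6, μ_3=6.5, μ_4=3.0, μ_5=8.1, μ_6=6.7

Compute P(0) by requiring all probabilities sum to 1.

Ratios P(n)/P(0) = (λ₀···λₙ₋₁)/(μ₁···μₙ):
P(1)/P(0) = (6.0)/(4.6) = 1.3043
P(2)/P(0) = (6.0×6.9)/(4.6×3.6) = 2.5000
P(3)/P(0) = (6.0×6.9×2.3)/(4.6×3.6×6.5) = 0.88462
P(4)/P(0) = (6.0×6.9×2.3×2.6)/(4.6×3.6×6.5×3.0) = 0.76667
P(5)/P(0) = (6.0×6.9×2.3×2.6×4.7)/(4.6×3.6×6.5×3.0×8.1) = 0.44486
P(6)/P(0) = (6.0×6.9×2.3×2.6×4.7×1.4)/(4.6×3.6×6.5×3.0×8.1×6.7) = 0.092955

Normalization: ∑ P(n) = 1
P(0) × (1.0000 + 1.3043 + 2.5000 + 0.88462 + 0.76667 + 0.44486 + 0.092955) = 1
P(0) × 6.9934 = 1
P(0) = 1/6.9934 = 0.1430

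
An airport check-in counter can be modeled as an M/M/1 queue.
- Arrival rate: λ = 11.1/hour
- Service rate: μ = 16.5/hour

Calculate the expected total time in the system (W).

First, compute utilization: ρ = λ/μ = 11.1/16.5 = 0.6727
For M/M/1: W = 1/(μ-λ)
W = 1/(16.5-11.1) = 1/5.40
W = 0.1852 hours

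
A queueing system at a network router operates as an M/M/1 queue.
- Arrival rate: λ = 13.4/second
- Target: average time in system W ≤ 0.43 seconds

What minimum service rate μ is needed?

For M/M/1: W = 1/(μ-λ)
Need W ≤ 0.43, so 1/(μ-λ) ≤ 0.43
μ - λ ≥ 1/0.43 = 2.3256
μ ≥ 13.4 + 2.3256 = 15.7256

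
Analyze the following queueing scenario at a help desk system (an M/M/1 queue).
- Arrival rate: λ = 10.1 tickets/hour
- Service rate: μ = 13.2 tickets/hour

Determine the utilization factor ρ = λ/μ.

Server utilization: ρ = λ/μ
ρ = 10.1/13.2 = 0.7652
The server is busy 76.52% of the time.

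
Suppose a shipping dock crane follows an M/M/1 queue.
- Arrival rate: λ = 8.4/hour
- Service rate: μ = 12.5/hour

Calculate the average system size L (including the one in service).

ρ = λ/μ = 8.4/12.5 = 0.6720
For M/M/1: L = λ/(μ-λ)
L = 8.4/(12.5-8.4) = 8.4/4.10
L = 2.0488 containers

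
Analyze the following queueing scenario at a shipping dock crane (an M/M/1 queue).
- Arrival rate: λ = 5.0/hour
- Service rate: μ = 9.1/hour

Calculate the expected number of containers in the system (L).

ρ = λ/μ = 5.0/9.1 = 0.5495
For M/M/1: L = λ/(μ-λ)
L = 5.0/(9.1-5.0) = 5.0/4.10
L = 1.2195 containers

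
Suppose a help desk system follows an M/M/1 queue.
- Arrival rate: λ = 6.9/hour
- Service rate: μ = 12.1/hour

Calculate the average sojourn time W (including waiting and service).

First, compute utilization: ρ = λ/μ = 6.9/12.1 = 0.5702
For M/M/1: W = 1/(μ-λ)
W = 1/(12.1-6.9) = 1/5.20
W = 0.1923 hours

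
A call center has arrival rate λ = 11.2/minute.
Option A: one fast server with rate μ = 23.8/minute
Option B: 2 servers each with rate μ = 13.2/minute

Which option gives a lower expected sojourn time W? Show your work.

Option A: single server μ = 23.8 (M/M/1)
  ρ_A = 11.2/23.8 = 0.4706
  W_A = 1/(μ-λ) = 1/(23.8-11.2) = 1/12.60 = 0.07937

Option B: 2 servers μ = 13.2 (M/M/2)
  ρ_B = λ/(cμ) = 11.2/(2×13.2) = 0.4242
  Offered load a = λ/μ = cρ = 11.2/13.2 = 0.8485
  P₀ = [ Σₙ₌₀^1 aⁿ/n! + a^2/(2!(1-ρ)) ]⁻¹
  Σ = a^0/0! + a^1/1! = 1.0000 + 0.8485 = 1.8485
  a^2/(2!(1-ρ)) = 0.71993/(2 × 0.57576) = 0.6252
  P₀ = 1/(1.8485 + 0.6252) = 0.4043
  Lq = P₀·a^2·ρ / (2!(1-ρ)²) = 0.4043 × 0.7199 × 0.4242 / (2 × 0.3315) = 0.1862
  Wq_B = Lq/λ = 0.1862/11.2 = 0.01663
  W_B = Wq_B + 1/μ = 0.01663 + 0.07576 = 0.09239

Since W_A = 0.07937 < W_B = 0.09239, Option A (single fast server) has the shorter time in system.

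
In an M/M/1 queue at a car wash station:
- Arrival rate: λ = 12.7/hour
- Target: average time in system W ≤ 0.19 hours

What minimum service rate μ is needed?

For M/M/1: W = 1/(μ-λ)
Need W ≤ 0.19, so 1/(μ-λ) ≤ 0.19
μ - λ ≥ 1/0.19 = 5.2632
μ ≥ 12.7 + 5.2632 = 17.9632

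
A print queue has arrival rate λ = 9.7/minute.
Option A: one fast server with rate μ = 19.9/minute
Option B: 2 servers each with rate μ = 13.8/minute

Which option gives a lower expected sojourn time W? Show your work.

Option A: single server μ = 19.9 (M/M/1)
  ρ_A = 9.7/19.9 = 0.4874
  W_A = 1/(μ-λ) = 1/(19.9-9.7) = 1/10.20 = 0.09804

Option B: 2 servers μ = 13.8 (M/M/2)
  ρ_B = λ/(cμ) = 9.7/(2×13.8) = 0.3514
  Offered load a = λ/μ = cρ = 9.7/13.8 = 0.7029
  P₀ = [ Σₙ₌₀^1 aⁿ/n! + a^2/(2!(1-ρ)) ]⁻¹
  Σ = a^0/0! + a^1/1! = 1.0000 + 0.7029 = 1.7029
  a^2/(2!(1-ρ)) = 0.4941/(2 × 0.6486) = 0.3809
  P₀ = 1/(1.7029 + 0.3809) = 0.4799
  Lq = P₀·a^2·ρ / (2!(1-ρ)²) = 0.4799 × 0.4941 × 0.3514 / (2 × 0.4206) = 0.09905
  Wq_B = Lq/λ = 0.099055/9.7 = 0.010212
  W_B = Wq_B + 1/μ = 0.010212 + 0.072464 = 0.08268

Since W_B = 0.08268 < W_A = 0.09804, Option B (multiple servers) has the shorter time in system.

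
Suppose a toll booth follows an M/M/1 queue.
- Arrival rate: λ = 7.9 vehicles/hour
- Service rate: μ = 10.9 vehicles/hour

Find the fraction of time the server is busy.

Server utilization: ρ = λ/μ
ρ = 7.9/10.9 = 0.7248
The server is busy 72.48% of the time.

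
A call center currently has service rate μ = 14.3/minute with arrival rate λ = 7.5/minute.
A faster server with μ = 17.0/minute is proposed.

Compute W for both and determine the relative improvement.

System 1: ρ₁ = 7.5/14.3 = 0.5245, W₁ = 1/(14.3-7.5) = 0.1471
System 2: ρ₂ = 7.5/17.0 = 0.4412, W₂ = 1/(17.0-7.5) = 0.1053
Improvement: (W₁-W₂)/W₁ = (0.1471-0.1053)/0.1471 = 28.42%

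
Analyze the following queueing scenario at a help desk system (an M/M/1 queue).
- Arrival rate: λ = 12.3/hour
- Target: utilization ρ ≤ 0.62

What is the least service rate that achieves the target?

ρ = λ/μ, so μ = λ/ρ
μ ≥ 12.3/0.62 = 19.8387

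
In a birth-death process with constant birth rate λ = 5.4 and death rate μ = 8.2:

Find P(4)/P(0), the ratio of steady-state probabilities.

For constant rates: P(n)/P(0) = (λ/μ)^n
P(4)/P(0) = (5.4/8.2)^4 = 0.65854^4 = 0.1881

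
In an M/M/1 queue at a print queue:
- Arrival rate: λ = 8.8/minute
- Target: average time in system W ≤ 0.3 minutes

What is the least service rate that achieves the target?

For M/M/1: W = 1/(μ-λ)
Need W ≤ 0.3, so 1/(μ-λ) ≤ 0.3
μ - λ ≥ 1/0.3 = 3.3333
μ ≥ 8.8 + 3.3333 = 12.1333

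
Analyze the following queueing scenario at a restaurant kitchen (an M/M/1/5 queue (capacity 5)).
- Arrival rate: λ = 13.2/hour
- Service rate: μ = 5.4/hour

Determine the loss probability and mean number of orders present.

ρ = λ/μ = 13.2/5.4 = 2.44444
P₀ = (1-ρ)/(1-ρ^(K+1)) = (1-2.44444)/(1-2.44444^6) = -1.4444/-212.3420 = 0.006802
P_K = P₀×ρ^K = 0.006802 × 2.44444^5 = 0.006802 × 87.2764 = 0.5937
Blocking probability P_5 = 0.5937 (59.37%)
L = ρ[1 - (K+1)ρ^K + Kρ^(K+1)] / [(1-ρ)(1-ρ^(K+1))]
L = 2.44444 × (1 - 6×87.2764 + 5×213.3420) / ((1 - 2.44444) × (1 - 213.3420)) = 4.3359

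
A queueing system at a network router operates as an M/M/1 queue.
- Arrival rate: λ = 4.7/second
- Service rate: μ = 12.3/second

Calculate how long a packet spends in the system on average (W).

First, compute utilization: ρ = λ/μ = 4.7/12.3 = 0.3821
For M/M/1: W = 1/(μ-λ)
W = 1/(12.3-4.7) = 1/7.60
W = 0.1316 seconds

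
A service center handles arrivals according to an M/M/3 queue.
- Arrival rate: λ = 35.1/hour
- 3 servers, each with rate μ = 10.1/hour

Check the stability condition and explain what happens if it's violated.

Stability requires ρ = λ/(cμ) < 1
ρ = 35.1/(3 × 10.1) = 35.1/30.30 = 1.1584
Since 1.1584 ≥ 1, the system is UNSTABLE.
Need c > λ/μ = 35.1/10.1 = 3.48.
Minimum servers needed: c = 4.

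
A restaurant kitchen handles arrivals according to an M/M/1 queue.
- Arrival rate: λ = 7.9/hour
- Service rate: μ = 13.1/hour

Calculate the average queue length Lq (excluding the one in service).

ρ = λ/μ = 7.9/13.1 = 0.6031
For M/M/1: Lq = λ²/(μ(μ-λ))
Lq = 62.41/(13.1 × 5.20)
Lq = 0.9162 orders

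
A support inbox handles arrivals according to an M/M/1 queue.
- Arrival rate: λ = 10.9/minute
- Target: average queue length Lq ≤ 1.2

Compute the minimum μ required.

For M/M/1: Lq = λ²/(μ(μ-λ))
Need Lq ≤ 1.2, i.e. μ(μ-λ) ≥ λ²/1.2
μ² - 10.9μ - 118.81/1.2 ≥ 0  →  μ² - 10.9μ - 99.00833 ≥ 0
Quadratic formula (positive root): μ = [λ + √(λ² + 4×99.00833)]/2
Discriminant: 118.81 + 4×99.00833 = 514.8433, √514.8433 = 22.6902
μ ≥ (10.9 + 22.6902)/2 = 16.7951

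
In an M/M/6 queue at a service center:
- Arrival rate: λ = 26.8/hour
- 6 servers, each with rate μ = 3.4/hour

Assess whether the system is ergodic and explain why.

Stability requires ρ = λ/(cμ) < 1
ρ = 26.8/(6 × 3.4) = 26.8/20.40 = 1.3137
Since 1.3137 ≥ 1, the system is UNSTABLE.
Need c > λ/μ = 26.8/3.4 = 7.88.
Minimum servers needed: c = 8.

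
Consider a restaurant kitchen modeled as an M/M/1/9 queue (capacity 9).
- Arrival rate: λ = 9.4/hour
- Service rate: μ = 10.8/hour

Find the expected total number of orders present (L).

ρ = λ/μ = 9.4/10.8 = 0.87037
P₀ = (1-ρ)/(1-ρ^(K+1)) = (1-0.87037)/(1-0.87037^10) = 0.1296/0.7505 = 0.1727
P_K = P₀×ρ^K = 0.17272 × 0.87037^9 = 0.17272 × 0.28664 = 0.04951
L = ρ[1 - (K+1)ρ^K + Kρ^(K+1)] / [(1-ρ)(1-ρ^(K+1))]
L = 0.87037 × (1 - 10×0.286639 + 9×0.249482) / ((1 - 0.87037) × (1 - 0.249482)) = 3.3901 orders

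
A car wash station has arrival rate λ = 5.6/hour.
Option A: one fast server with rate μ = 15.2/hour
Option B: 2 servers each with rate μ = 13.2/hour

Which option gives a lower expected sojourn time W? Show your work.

Option A: single server μ = 15.2 (M/M/1)
  ρ_A = 5.6/15.2 = 0.3684
  W_A = 1/(μ-λ) = 1/(15.2-5.6) = 1/9.60 = 0.1042

Option B: 2 servers μ = 13.2 (M/M/2)
  ρ_B = λ/(cμ) = 5.6/(2×13.2) = 0.2121
  Offered load a = λ/μ = cρ = 5.6/13.2 = 0.4242
  P₀ = [ Σₙ₌₀^1 aⁿ/n! + a^2/(2!(1-ρ)) ]⁻¹
  Σ = a^0/0! + a^1/1! = 1.0000 + 0.4242 = 1.4242
  a^2/(2!(1-ρ)) = 0.1800/(2 × 0.7879) = 0.1142
  P₀ = 1/(1.4242 + 0.1142) = 0.6500
  Lq = P₀·a^2·ρ / (2!(1-ρ)²) = 0.6500 × 0.1800 × 0.2121 / (2 × 0.6208) = 0.01999
  Wq_B = Lq/λ = 0.019988/5.6 = 0.003569
  W_B = Wq_B + 1/μ = 0.003569 + 0.07576 = 0.07933

Since W_B = 0.07933 < W_A = 0.1042, Option B (multiple servers) has the shorter time in system.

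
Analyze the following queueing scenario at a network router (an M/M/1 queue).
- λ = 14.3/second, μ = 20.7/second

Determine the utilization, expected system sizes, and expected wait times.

Step 1: ρ = λ/μ = 14.3/20.7 = 0.6908
Step 2: L = λ/(μ-λ) = 14.3/6.40 = 2.2344
Step 3: Lq = λ²/(μ(μ-λ)) = 204.49/(20.7×6.40) = 1.5436
Step 4: W = 1/(μ-λ) = 1/6.40 = 0.15625
Step 5: Wq = λ/(μ(μ-λ)) = 14.3/(20.7×6.40) = 0.1079
Step 6: P(0) = 1-ρ = 0.3092
Verify: L = λW = 14.3×0.15625 = 2.2344 ✔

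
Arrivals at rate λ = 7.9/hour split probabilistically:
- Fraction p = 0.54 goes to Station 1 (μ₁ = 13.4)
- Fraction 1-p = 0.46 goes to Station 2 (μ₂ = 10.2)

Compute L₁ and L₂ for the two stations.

Effective rates: λ₁ = 7.9×0.54 = 4.266, λ₂ = 7.9×0.46 = 3.634
Station 1: ρ₁ = 4.266/13.4 = 0.318358, L₁ = ρ₁/(1-ρ₁) = 0.318358/(1-0.318358) = 0.4670
Station 2: ρ₂ = 3.634/10.2 = 0.3563, L₂ = ρ₂/(1-ρ₂) = 0.3563/(1-0.3563) = 0.5535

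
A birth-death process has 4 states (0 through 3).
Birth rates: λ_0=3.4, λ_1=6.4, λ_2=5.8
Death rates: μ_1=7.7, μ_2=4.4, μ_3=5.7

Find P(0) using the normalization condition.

Ratios P(n)/P(0) = (λ₀···λₙ₋₁)/(μ₁···μₙ):
P(1)/P(0) = (3.4)/(7.7) = 0.4416
P(2)/P(0) = (3.4×6.4)/(7.7×4.4) = 0.6423
P(3)/P(0) = (3.4×6.4×5.8)/(7.7×4.4×5.7) = 0.6535

Normalization: ∑ P(n) = 1
P(0) × (1.0000 + 0.4416 + 0.6423 + 0.6535) = 1
P(0) × 2.7374 = 1
P(0) = 1/2.7374 = 0.3653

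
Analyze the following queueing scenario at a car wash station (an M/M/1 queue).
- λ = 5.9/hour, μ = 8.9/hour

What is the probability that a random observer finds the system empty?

ρ = λ/μ = 5.9/8.9 = 0.6629
P(0) = 1 - ρ = 1 - 0.6629 = 0.3371
The server is idle 33.71% of the time.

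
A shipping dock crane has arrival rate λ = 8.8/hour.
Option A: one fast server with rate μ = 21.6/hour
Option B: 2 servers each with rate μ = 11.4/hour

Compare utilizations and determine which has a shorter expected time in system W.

Option A: single server μ = 21.6 (M/M/1)
  ρ_A = 8.8/21.6 = 0.4074
  W_A = 1/(μ-λ) = 1/(21.6-8.8) = 1/12.80 = 0.07812

Option B: 2 servers μ = 11.4 (M/M/2)
  ρ_B = λ/(cμ) = 8.8/(2×11.4) = 0.3860
  Offered load a = λ/μ = cρ = 8.8/11.4 = 0.7719
  P₀ = [ Σₙ₌₀^1 aⁿ/n! + a^2/(2!(1-ρ)) ]⁻¹
  Σ = a^0/0! + a^1/1! = 1.0000 + 0.7719 = 1.7719
  a^2/(2!(1-ρ)) = 0.59588/(2 × 0.61404) = 0.4852
  P₀ = 1/(1.7719 + 0.4852) = 0.4430
  Lq = P₀·a^2·ρ / (2!(1-ρ)²) = 0.4430 × 0.5959 × 0.3860 / (2 × 0.3770) = 0.1351
  Wq_B = Lq/λ = 0.1351/8.8 = 0.01535
  W_B = Wq_B + 1/μ = 0.01535 + 0.08772 = 0.1031

Since W_A = 0.07812 < W_B = 0.1031, Option A (single fast server) has the shorter time in system.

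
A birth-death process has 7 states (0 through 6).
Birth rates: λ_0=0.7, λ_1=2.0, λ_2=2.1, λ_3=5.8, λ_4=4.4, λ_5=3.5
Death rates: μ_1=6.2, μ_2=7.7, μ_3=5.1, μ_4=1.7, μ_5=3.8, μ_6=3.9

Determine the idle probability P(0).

Ratios P(n)/P(0) = (λ₀···λₙ₋₁)/(μ₁···μₙ):
P(1)/P(0) = (0.7)/(6.2) = 0.1129
P(2)/P(0) = (0.7×2.0)/(6.2×7.7) = 0.02933
P(3)/P(0) = (0.7×2.0×2.1)/(6.2×7.7×5.1) = 0.01208
P(4)/P(0) = (0.7×2.0×2.1×5.8)/(6.2×7.7×5.1×1.7) = 0.04120
P(5)/P(0) = (0.7×2.0×2.1×5.8×4.4)/(6.2×7.7×5.1×1.7×3.8) = 0.04770
P(6)/P(0) = (0.7×2.0×2.1×5.8×4.4×3.5)/(6.2×7.7×5.1×1.7×3.8×3.9) = 0.04281

Normalization: ∑ P(n) = 1
P(0) × (1.0000 + 0.1129 + 0.02933 + 0.01208 + 0.04120 + 0.04770 + 0.04281) = 1
P(0) × 1.2860 = 1
P(0) = 1/1.2860 = 0.7776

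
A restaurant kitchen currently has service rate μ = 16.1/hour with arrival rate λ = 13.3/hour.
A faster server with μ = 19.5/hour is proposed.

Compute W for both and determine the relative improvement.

System 1: ρ₁ = 13.3/16.1 = 0.8261, W₁ = 1/(16.1-13.3) = 0.35714
System 2: ρ₂ = 13.3/19.5 = 0.6821, W₂ = 1/(19.5-13.3) = 0.16129
Improvement: (W₁-W₂)/W₁ = (0.35714-0.16129)/0.35714 = 54.84%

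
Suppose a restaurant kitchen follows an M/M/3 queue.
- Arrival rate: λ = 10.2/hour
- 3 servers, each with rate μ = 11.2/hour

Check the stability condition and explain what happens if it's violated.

Stability requires ρ = λ/(cμ) < 1
ρ = 10.2/(3 × 11.2) = 10.2/33.60 = 0.3036
Since 0.3036 < 1, the system is STABLE.
The servers are busy 30.36% of the time.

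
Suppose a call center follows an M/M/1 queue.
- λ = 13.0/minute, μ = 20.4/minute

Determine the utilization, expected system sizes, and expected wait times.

Step 1: ρ = λ/μ = 13.0/20.4 = 0.6373
Step 2: L = λ/(μ-λ) = 13.0/7.40 = 1.7568
Step 3: Lq = λ²/(μ(μ-λ)) = 169.00/(20.4×7.40) = 1.1195
Step 4: W = 1/(μ-λ) = 1/7.40 = 0.13514
Step 5: Wq = λ/(μ(μ-λ)) = 13.0/(20.4×7.40) = 0.08612
Step 6: P(0) = 1-ρ = 0.3627
Verify: L = λW = 13.0×0.13514 = 1.7568 ✔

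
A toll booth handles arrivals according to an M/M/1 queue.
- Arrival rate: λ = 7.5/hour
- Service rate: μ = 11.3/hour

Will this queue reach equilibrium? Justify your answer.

Stability requires ρ = λ/(cμ) < 1
ρ = 7.5/(1 × 11.3) = 7.5/11.30 = 0.6637
Since 0.6637 < 1, the system is STABLE.
The server is busy 66.37% of the time.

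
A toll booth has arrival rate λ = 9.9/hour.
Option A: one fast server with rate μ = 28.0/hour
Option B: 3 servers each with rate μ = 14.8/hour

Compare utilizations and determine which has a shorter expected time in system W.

Option A: single server μ = 28.0 (M/M/1)
  ρ_A = 9.9/28.0 = 0.3536
  W_A = 1/(μ-λ) = 1/(28.0-9.9) = 1/18.10 = 0.05525

Option B: 3 servers μ = 14.8 (M/M/3)
  ρ_B = λ/(cμ) = 9.9/(3×14.8) = 0.2230
  Offered load a = λ/μ = cρ = 9.9/14.8 = 0.6689
  P₀ = [ Σₙ₌₀^2 aⁿ/n! + a^3/(3!(1-ρ)) ]⁻¹
  Σ = a^0/0! + a^1/1! + a^2/2! = 1.0000 + 0.6689 + 0.2237 = 1.8926
  a^3/(3!(1-ρ)) = 0.2993/(6 × 0.7770) = 0.06420
  P₀ = 1/(1.8926 + 0.06420) = 0.5110
  Lq = P₀·a^3·ρ / (3!(1-ρ)²) = 0.5110 × 0.2993 × 0.2230 / (6 × 0.6038) = 0.009414
  Wq_B = Lq/λ = 0.009414/9.9 = 0.0009509
  W_B = Wq_B + 1/μ = 0.0009509 + 0.06757 = 0.06852

Since W_A = 0.05525 < W_B = 0.06852, Option A (single fast server) has the shorter time in system.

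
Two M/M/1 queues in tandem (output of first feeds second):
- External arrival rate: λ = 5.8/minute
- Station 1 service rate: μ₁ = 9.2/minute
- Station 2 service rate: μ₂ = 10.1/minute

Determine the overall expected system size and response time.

By Jackson's theorem, each station behaves as independent M/M/1.
Station 1: ρ₁ = 5.8/9.2 = 0.6304, L₁ = ρ₁/(1-ρ₁) = λ/(μ₁-λ) = 5.8/3.40 = 1.7059
Station 2: ρ₂ = 5.8/10.1 = 0.5743, L₂ = ρ₂/(1-ρ₂) = λ/(μ₂-λ) = 5.8/4.30 = 1.3488
Total: L = L₁ + L₂ = 1.7059 + 1.3488 = 3.0547
W = L/λ = 3.0547/5.8 = 0.5267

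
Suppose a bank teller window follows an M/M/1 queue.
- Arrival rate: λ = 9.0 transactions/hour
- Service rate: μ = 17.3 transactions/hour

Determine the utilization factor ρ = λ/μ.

Server utilization: ρ = λ/μ
ρ = 9.0/17.3 = 0.5202
The server is busy 52.02% of the time.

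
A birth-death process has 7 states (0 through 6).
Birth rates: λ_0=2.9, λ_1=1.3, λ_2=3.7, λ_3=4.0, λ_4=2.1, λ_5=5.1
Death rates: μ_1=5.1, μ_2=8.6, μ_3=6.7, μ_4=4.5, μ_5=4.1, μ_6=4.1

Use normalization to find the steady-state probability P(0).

Ratios P(n)/P(0) = (λ₀···λₙ₋₁)/(μ₁···μₙ):
P(1)/P(0) = (2.9)/(5.1) = 0.5686
P(2)/P(0) = (2.9×1.3)/(5.1×8.6) = 0.08596
P(3)/P(0) = (2.9×1.3×3.7)/(5.1×8.6×6.7) = 0.04747
P(4)/P(0) = (2.9×1.3×3.7×4.0)/(5.1×8.6×6.7×4.5) = 0.04219
P(5)/P(0) = (2.9×1.3×3.7×4.0×2.1)/(5.1×8.6×6.7×4.5×4.1) = 0.02161
P(6)/P(0) = (2.9×1.3×3.7×4.0×2.1×5.1)/(5.1×8.6×6.7×4.5×4.1×4.1) = 0.02688

Normalization: ∑ P(n) = 1
P(0) × (1.0000 + 0.5686 + 0.08596 + 0.04747 + 0.04219 + 0.02161 + 0.02688) = 1
P(0) × 1.7927 = 1
P(0) = 1/1.7927 = 0.5578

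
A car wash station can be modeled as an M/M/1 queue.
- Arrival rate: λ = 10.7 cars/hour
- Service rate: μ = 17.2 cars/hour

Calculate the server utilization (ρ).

Server utilization: ρ = λ/μ
ρ = 10.7/17.2 = 0.6221
The server is busy 62.21% of the time.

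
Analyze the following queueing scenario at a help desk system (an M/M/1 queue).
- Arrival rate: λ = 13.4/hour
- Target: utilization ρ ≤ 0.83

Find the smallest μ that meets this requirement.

ρ = λ/μ, so μ = λ/ρ
μ ≥ 13.4/0.83 = 16.1446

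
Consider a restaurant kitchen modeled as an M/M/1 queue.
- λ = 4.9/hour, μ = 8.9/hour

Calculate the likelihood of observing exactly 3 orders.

ρ = λ/μ = 4.9/8.9 = 0.55056
P(n) = (1-ρ)ρⁿ
P(3) = (1-0.55056) × 0.55056^3
P(3) = 0.4494 × 0.1669
P(3) = 0.07500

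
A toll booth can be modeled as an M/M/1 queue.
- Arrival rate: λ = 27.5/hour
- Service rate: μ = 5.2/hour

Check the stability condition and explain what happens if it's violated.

Stability requires ρ = λ/(cμ) < 1
ρ = 27.5/(1 × 5.2) = 27.5/5.20 = 5.2885
Since 5.2885 ≥ 1, the system is UNSTABLE.
Queue grows without bound. Need μ > λ = 27.5.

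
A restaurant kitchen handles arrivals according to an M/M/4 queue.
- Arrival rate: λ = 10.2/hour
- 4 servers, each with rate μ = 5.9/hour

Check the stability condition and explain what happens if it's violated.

Stability requires ρ = λ/(cμ) < 1
ρ = 10.2/(4 × 5.9) = 10.2/23.60 = 0.4322
Since 0.4322 < 1, the system is STABLE.
The servers are busy 43.22% of the time.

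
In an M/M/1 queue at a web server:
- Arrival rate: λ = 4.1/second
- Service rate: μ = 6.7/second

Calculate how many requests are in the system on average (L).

ρ = λ/μ = 4.1/6.7 = 0.6119
For M/M/1: L = λ/(μ-λ)
L = 4.1/(6.7-4.1) = 4.1/2.60
L = 1.5769 requests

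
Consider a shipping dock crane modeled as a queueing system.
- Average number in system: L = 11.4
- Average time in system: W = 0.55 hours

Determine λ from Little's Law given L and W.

Little's Law: L = λW, so λ = L/W
λ = 11.4/0.55 = 20.7273 containers/hour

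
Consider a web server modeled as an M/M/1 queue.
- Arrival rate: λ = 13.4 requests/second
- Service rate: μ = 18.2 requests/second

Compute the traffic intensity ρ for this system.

Server utilization: ρ = λ/μ
ρ = 13.4/18.2 = 0.7363
The server is busy 73.63% of the time.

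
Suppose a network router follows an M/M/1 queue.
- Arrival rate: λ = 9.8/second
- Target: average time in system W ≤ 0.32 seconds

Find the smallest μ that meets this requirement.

For M/M/1: W = 1/(μ-λ)
Need W ≤ 0.32, so 1/(μ-λ) ≤ 0.32
μ - λ ≥ 1/0.32 = 3.1250
μ ≥ 9.8 + 3.1250 = 12.9250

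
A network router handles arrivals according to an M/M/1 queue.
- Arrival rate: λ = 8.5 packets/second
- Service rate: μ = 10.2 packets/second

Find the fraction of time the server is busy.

Server utilization: ρ = λ/μ
ρ = 8.5/10.2 = 0.8333
The server is busy 83.33% of the time.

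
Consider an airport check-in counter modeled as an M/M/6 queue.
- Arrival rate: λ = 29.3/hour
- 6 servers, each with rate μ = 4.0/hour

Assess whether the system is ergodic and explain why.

Stability requires ρ = λ/(cμ) < 1
ρ = 29.3/(6 × 4.0) = 29.3/24.00 = 1.2208
Since 1.2208 ≥ 1, the system is UNSTABLE.
Need c > λ/μ = 29.3/4.0 = 7.33.
Minimum servers needed: c = 8.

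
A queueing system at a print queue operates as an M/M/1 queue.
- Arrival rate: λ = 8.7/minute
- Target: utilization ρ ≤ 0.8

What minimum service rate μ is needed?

ρ = λ/μ, so μ = λ/ρ
μ ≥ 8.7/0.8 = 10.8750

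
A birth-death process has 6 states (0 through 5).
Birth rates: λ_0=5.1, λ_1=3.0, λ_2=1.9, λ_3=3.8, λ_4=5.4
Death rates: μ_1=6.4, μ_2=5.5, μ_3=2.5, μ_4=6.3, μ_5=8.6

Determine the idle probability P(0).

Ratios P(n)/P(0) = (λ₀···λₙ₋₁)/(μ₁···μₙ):
P(1)/P(0) = (5.1)/(6.4) = 0.79687
P(2)/P(0) = (5.1×3.0)/(6.4×5.5) = 0.43466
P(3)/P(0) = (5.1×3.0×1.9)/(6.4×5.5×2.5) = 0.33034
P(4)/P(0) = (5.1×3.0×1.9×3.8)/(6.4×5.5×2.5×6.3) = 0.19925
P(5)/P(0) = (5.1×3.0×1.9×3.8×5.4)/(6.4×5.5×2.5×6.3×8.6) = 0.12511

Normalization: ∑ P(n) = 1
P(0) × (1.0000 + 0.79687 + 0.43466 + 0.33034 + 0.19925 + 0.12511) = 1
P(0) × 2.8862 = 1
P(0) = 1/2.8862 = 0.3465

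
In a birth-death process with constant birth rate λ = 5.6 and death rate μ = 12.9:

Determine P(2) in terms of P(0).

For constant rates: P(n)/P(0) = (λ/μ)^n
P(2)/P(0) = (5.6/12.9)^2 = 0.43411^2 = 0.1885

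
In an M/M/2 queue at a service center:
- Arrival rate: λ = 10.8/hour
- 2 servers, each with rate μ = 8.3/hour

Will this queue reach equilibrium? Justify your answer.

Stability requires ρ = λ/(cμ) < 1
ρ = 10.8/(2 × 8.3) = 10.8/16.60 = 0.6506
Since 0.6506 < 1, the system is STABLE.
The servers are busy 65.06% of the time.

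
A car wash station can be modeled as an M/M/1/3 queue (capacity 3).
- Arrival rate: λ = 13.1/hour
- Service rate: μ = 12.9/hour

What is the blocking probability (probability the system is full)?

ρ = λ/μ = 13.1/12.9 = 1.0155
P₀ = (1-ρ)/(1-ρ^(K+1)) = (1-1.0155)/(1-1.0155^4) = -0.015500/-0.063456 = 0.2443
P_K = P₀×ρ^K = 0.2443 × 1.0155^3 = 0.2443 × 1.0472 = 0.2558
Blocking probability = 25.58%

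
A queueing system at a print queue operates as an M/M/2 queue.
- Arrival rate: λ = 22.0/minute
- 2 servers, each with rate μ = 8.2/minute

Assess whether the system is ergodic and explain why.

Stability requires ρ = λ/(cμ) < 1
ρ = 22.0/(2 × 8.2) = 22.0/16.40 = 1.3415
Since 1.3415 ≥ 1, the system is UNSTABLE.
Need c > λ/μ = 22.0/8.2 = 2.68.
Minimum servers needed: c = 3.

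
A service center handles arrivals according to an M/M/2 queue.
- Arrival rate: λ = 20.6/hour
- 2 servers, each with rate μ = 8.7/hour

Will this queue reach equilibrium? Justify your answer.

Stability requires ρ = λ/(cμ) < 1
ρ = 20.6/(2 × 8.7) = 20.6/17.40 = 1.1839
Since 1.1839 ≥ 1, the system is UNSTABLE.
Need c > λ/μ = 20.6/8.7 = 2.37.
Minimum servers needed: c = 3.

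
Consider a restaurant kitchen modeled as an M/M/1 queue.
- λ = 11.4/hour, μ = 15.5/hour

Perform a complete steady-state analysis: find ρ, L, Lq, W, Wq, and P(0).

Step 1: ρ = λ/μ = 11.4/15.5 = 0.7355
Step 2: L = λ/(μ-λ) = 11.4/4.10 = 2.7805
Step 3: Lq = λ²/(μ(μ-λ)) = 129.96/(15.5×4.10) = 2.0450
Step 4: W = 1/(μ-λ) = 1/4.10 = 0.2439
Step 5: Wq = λ/(μ(μ-λ)) = 11.4/(15.5×4.10) = 0.1794
Step 6: P(0) = 1-ρ = 0.2645
Verify: L = λW = 11.4×0.2439 = 2.7805 ✔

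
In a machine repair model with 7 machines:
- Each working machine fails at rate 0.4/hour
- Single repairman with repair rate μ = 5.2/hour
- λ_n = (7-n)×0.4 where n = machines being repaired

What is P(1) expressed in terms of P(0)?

P(1)/P(0) = ∏_{i=0}^{1-1} λ_i/μ_{i+1}
= (7-0)×0.4/5.2
= 0.5385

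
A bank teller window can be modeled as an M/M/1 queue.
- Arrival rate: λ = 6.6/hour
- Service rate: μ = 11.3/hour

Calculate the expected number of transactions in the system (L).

ρ = λ/μ = 6.6/11.3 = 0.5841
For M/M/1: L = λ/(μ-λ)
L = 6.6/(11.3-6.6) = 6.6/4.70
L = 1.4043 transactions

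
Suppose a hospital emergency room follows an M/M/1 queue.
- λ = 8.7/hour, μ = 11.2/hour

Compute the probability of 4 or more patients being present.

ρ = λ/μ = 8.7/11.2 = 0.7768
P(N ≥ n) = ρⁿ
P(N ≥ 4) = 0.7768^4
P(N ≥ 4) = 0.3641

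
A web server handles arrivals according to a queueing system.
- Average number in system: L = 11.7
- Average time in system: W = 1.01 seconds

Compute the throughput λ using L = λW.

Little's Law: L = λW, so λ = L/W
λ = 11.7/1.01 = 11.5842 requests/second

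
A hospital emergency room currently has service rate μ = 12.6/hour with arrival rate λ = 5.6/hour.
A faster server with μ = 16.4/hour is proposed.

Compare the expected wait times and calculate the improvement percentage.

System 1: ρ₁ = 5.6/12.6 = 0.4444, W₁ = 1/(12.6-5.6) = 0.14286
System 2: ρ₂ = 5.6/16.4 = 0.3415, W₂ = 1/(16.4-5.6) = 0.092593
Improvement: (W₁-W₂)/W₁ = (0.14286-0.092593)/0.14286 = 35.19%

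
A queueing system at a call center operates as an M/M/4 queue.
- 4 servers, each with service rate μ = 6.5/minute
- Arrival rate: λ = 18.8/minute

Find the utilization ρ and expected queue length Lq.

Traffic intensity: ρ = λ/(cμ) = 18.8/(4×6.5) = 0.7231
Since ρ = 0.7231 < 1, system is stable.
Offered load a = λ/μ = cρ = 18.8/6.5 = 2.8923
P₀ = [ Σₙ₌₀^3 aⁿ/n! + a^4/(4!(1-ρ)) ]⁻¹
Σ = a^0/0! + a^1/1! + a^2/2! + a^3/3! = 1.0000 + 2.8923 + 4.1827 + 4.0326 = 12.1076
a^4/(4!(1-ρ)) = 69.9806/(24 × 0.276923) = 10.5295
P₀ = 1/(12.1076 + 10.5295) = 0.04418
Lq = P₀·a^4·ρ / (4!(1-ρ)²) = 0.044175 × 69.9806 × 0.72308 / (24 × 0.076686) = 1.2145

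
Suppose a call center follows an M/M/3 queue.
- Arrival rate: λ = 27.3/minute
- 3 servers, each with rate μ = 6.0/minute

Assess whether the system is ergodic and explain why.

Stability requires ρ = λ/(cμ) < 1
ρ = 27.3/(3 × 6.0) = 27.3/18.00 = 1.5167
Since 1.5167 ≥ 1, the system is UNSTABLE.
Need c > λ/μ = 27.3/6.0 = 4.55.
Minimum servers needed: c = 5.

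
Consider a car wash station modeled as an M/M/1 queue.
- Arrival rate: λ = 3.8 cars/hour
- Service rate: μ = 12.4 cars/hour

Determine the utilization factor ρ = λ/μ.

Server utilization: ρ = λ/μ
ρ = 3.8/12.4 = 0.3065
The server is busy 30.65% of the time.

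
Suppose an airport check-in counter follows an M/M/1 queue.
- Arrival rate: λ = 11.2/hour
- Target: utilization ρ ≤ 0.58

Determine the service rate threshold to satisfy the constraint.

ρ = λ/μ, so μ = λ/ρ
μ ≥ 11.2/0.58 = 19.3103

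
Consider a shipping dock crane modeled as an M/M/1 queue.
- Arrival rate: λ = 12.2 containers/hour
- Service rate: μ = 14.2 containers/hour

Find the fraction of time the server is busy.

Server utilization: ρ = λ/μ
ρ = 12.2/14.2 = 0.8592
The server is busy 85.92% of the time.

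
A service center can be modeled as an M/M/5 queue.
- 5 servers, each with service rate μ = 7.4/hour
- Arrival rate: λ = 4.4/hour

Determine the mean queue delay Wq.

Traffic intensity: ρ = λ/(cμ) = 4.4/(5×7.4) = 0.1189
Since ρ = 0.1189 < 1, system is stable.
Offered load a = λ/μ = cρ = 4.4/7.4 = 0.5946
P₀ = [ Σₙ₌₀^4 aⁿ/n! + a^5/(5!(1-ρ)) ]⁻¹
Σ = a^0/0! + a^1/1! + a^2/2! + a^3/3! + a^4/4! = 1.0000 + 0.5946 + 0.1768 + 0.03504 + 0.005208 = 1.8116
a^5/(5!(1-ρ)) = 0.07432/(120 × 0.8811) = 0.0007029
P₀ = 1/(1.8116 + 0.0007029) = 0.5518
Lq = P₀·a^5·ρ / (5!(1-ρ)²) = 0.55178 × 0.074320 × 0.11892 / (120 × 0.77630) = 0.00005235
Wq = Lq/λ = 0.00005235/4.4 = 0.00001190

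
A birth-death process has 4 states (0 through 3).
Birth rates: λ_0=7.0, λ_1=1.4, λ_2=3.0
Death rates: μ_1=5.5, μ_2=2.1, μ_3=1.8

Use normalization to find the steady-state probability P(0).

Ratios P(n)/P(0) = (λ₀···λₙ₋₁)/(μ₁···μₙ):
P(1)/P(0) = (7.0)/(5.5) = 1.27273
P(2)/P(0) = (7.0×1.4)/(5.5×2.1) = 0.848485
P(3)/P(0) = (7.0×1.4×3.0)/(5.5×2.1×1.8) = 1.41414

Normalization: ∑ P(n) = 1
P(0) × (1.00000 + 1.27273 + 0.848485 + 1.41414) = 1
P(0) × 4.5354 = 1
P(0) = 1/4.5354 = 0.2205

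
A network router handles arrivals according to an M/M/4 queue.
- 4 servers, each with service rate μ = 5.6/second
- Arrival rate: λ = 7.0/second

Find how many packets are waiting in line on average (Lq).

Traffic intensity: ρ = λ/(cμ) = 7.0/(4×5.6) = 0.3125
Since ρ = 0.3125 < 1, system is stable.
Offered load a = λ/μ = cρ = 7.0/5.6 = 1.2500
P₀ = [ Σₙ₌₀^3 aⁿ/n! + a^4/(4!(1-ρ)) ]⁻¹
Σ = a^0/0! + a^1/1! + a^2/2! + a^3/3! = 1.0000 + 1.2500 + 0.78125 + 0.32552 = 3.3568
a^4/(4!(1-ρ)) = 2.4414/(24 × 0.6875) = 0.1480
P₀ = 1/(3.3568 + 0.1480) = 0.2853
Lq = P₀·a^4·ρ / (4!(1-ρ)²) = 0.2853 × 2.4414 × 0.3125 / (24 × 0.4727) = 0.01919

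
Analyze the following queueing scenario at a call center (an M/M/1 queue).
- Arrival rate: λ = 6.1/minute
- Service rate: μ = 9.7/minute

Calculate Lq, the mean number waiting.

ρ = λ/μ = 6.1/9.7 = 0.6289
For M/M/1: Lq = λ²/(μ(μ-λ))
Lq = 37.21/(9.7 × 3.60)
Lq = 1.0656 calls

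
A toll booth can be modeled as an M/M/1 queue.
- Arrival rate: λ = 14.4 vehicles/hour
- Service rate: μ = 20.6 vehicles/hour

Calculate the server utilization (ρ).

Server utilization: ρ = λ/μ
ρ = 14.4/20.6 = 0.6990
The server is busy 69.90% of the time.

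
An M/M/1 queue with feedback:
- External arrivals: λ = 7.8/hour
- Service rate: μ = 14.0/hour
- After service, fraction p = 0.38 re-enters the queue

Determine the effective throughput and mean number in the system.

Effective arrival rate: λ_eff = λ/(1-p) = 7.8/(1-0.38) = 7.8/0.62 = 12.580645
ρ = λ_eff/μ = 12.580645/14.0 = 0.8986175
L = ρ/(1-ρ) = 0.8986175/(1-0.8986175) = 8.8636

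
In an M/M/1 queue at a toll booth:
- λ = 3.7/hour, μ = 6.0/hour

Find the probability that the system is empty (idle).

ρ = λ/μ = 3.7/6.0 = 0.6167
P(0) = 1 - ρ = 1 - 0.6167 = 0.3833
The server is idle 38.33% of the time.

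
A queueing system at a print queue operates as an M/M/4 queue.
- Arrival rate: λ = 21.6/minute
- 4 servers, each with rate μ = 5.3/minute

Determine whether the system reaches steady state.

Stability requires ρ = λ/(cμ) < 1
ρ = 21.6/(4 × 5.3) = 21.6/21.20 = 1.0189
Since 1.0189 ≥ 1, the system is UNSTABLE.
Need c > λ/μ = 21.6/5.3 = 4.08.
Minimum servers needed: c = 5.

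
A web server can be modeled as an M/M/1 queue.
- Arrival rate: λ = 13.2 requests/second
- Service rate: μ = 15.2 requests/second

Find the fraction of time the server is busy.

Server utilization: ρ = λ/μ
ρ = 13.2/15.2 = 0.8684
The server is busy 86.84% of the time.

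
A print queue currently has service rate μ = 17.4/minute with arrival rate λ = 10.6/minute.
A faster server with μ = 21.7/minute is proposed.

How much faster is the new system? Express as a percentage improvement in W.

System 1: ρ₁ = 10.6/17.4 = 0.6092, W₁ = 1/(17.4-10.6) = 0.14706
System 2: ρ₂ = 10.6/21.7 = 0.4885, W₂ = 1/(21.7-10.6) = 0.090090
Improvement: (W₁-W₂)/W₁ = (0.14706-0.090090)/0.14706 = 38.74%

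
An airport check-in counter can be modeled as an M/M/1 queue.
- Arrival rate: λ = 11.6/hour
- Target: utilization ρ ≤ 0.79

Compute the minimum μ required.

ρ = λ/μ, so μ = λ/ρ
μ ≥ 11.6/0.79 = 14.6835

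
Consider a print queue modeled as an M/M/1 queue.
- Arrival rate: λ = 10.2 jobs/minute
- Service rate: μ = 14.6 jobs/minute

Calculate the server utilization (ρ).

Server utilization: ρ = λ/μ
ρ = 10.2/14.6 = 0.6986
The server is busy 69.86% of the time.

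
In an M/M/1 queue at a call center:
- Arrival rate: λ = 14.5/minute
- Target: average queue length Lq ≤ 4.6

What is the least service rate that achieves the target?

For M/M/1: Lq = λ²/(μ(μ-λ))
Need Lq ≤ 4.6, i.e. μ(μ-λ) ≥ λ²/4.6
μ² - 14.5μ - 210.25/4.6 ≥ 0  →  μ² - 14.5μ - 45.70652 ≥ 0
Quadratic formula (positive root): μ = [λ + √(λ² + 4×45.70652)]/2
Discriminant: 210.25 + 4×45.70652 = 393.0761, √393.0761 = 19.82615
μ ≥ (14.5 + 19.82615)/2 = 17.1631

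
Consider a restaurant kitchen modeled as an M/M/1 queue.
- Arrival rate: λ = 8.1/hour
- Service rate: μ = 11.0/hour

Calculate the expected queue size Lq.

ρ = λ/μ = 8.1/11.0 = 0.7364
For M/M/1: Lq = λ²/(μ(μ-λ))
Lq = 65.61/(11.0 × 2.90)
Lq = 2.0567 orders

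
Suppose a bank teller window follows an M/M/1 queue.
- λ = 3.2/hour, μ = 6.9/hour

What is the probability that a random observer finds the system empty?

ρ = λ/μ = 3.2/6.9 = 0.4638
P(0) = 1 - ρ = 1 - 0.4638 = 0.5362
The server is idle 53.62% of the time.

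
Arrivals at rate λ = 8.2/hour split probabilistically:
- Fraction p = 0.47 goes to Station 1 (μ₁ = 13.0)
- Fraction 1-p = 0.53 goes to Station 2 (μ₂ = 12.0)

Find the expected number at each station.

Effective rates: λ₁ = 8.2×0.47 = 3.854, λ₂ = 8.2×0.53 = 4.346
Station 1: ρ₁ = 3.854/13.0 = 0.29646, L₁ = ρ₁/(1-ρ₁) = 0.29646/(1-0.29646) = 0.4214
Station 2: ρ₂ = 4.346/12.0 = 0.36217, L₂ = ρ₂/(1-ρ₂) = 0.36217/(1-0.36217) = 0.5678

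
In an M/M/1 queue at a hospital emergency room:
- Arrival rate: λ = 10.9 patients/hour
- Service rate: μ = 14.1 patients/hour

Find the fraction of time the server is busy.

Server utilization: ρ = λ/μ
ρ = 10.9/14.1 = 0.7730
The server is busy 77.30% of the time.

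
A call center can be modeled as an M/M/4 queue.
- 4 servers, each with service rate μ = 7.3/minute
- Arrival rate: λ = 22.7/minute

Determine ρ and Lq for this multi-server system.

Traffic intensity: ρ = λ/(cμ) = 22.7/(4×7.3) = 0.7774
Since ρ = 0.7774 < 1, system is stable.
Offered load a = λ/μ = cρ = 22.7/7.3 = 3.1096
P₀ = [ Σₙ₌₀^3 aⁿ/n! + a^4/(4!(1-ρ)) ]⁻¹
Σ = a^0/0! + a^1/1! + a^2/2! + a^3/3! = 1.00000 + 3.10959 + 4.83477 + 5.01138 = 13.9557
a^4/(4!(1-ρ)) = 93.5001/(24 × 0.222603) = 17.5013
P₀ = 1/(13.9557 + 17.5013) = 0.03179
Lq = P₀·a^4·ρ / (4!(1-ρ)²) = 0.0317894 × 93.5001 × 0.777397 / (24 × 0.0495520) = 1.9430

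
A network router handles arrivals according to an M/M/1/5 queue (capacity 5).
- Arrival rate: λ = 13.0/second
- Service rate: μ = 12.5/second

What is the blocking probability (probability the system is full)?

ρ = λ/μ = 13.0/12.5 = 1.0400
P₀ = (1-ρ)/(1-ρ^(K+1)) = (1-1.0400)/(1-1.0400^6) = -0.04000/-0.2653 = 0.1508
P_K = P₀×ρ^K = 0.15076 × 1.0400^5 = 0.15076 × 1.2167 = 0.1834
Blocking probability = 18.34%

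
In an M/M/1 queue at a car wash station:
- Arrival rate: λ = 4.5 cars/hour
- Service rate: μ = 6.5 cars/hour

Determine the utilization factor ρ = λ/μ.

Server utilization: ρ = λ/μ
ρ = 4.5/6.5 = 0.6923
The server is busy 69.23% of the time.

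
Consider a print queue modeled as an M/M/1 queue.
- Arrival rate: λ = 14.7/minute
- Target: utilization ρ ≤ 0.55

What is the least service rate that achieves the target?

ρ = λ/μ, so μ = λ/ρ
μ ≥ 14.7/0.55 = 26.7273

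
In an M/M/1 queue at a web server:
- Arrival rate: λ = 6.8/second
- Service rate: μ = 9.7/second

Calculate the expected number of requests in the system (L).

ρ = λ/μ = 6.8/9.7 = 0.7010
For M/M/1: L = λ/(μ-λ)
L = 6.8/(9.7-6.8) = 6.8/2.90
L = 2.3448 requests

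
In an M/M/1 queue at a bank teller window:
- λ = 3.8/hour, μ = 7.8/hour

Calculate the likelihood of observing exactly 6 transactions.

ρ = λ/μ = 3.8/7.8 = 0.48718
P(n) = (1-ρ)ρⁿ
P(6) = (1-0.48718) × 0.48718^6
P(6) = 0.5128 × 0.01337
P(6) = 0.006856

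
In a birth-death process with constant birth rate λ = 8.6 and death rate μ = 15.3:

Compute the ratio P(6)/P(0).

For constant rates: P(n)/P(0) = (λ/μ)^n
P(6)/P(0) = (8.6/15.3)^6 = 0.5621^6 = 0.03154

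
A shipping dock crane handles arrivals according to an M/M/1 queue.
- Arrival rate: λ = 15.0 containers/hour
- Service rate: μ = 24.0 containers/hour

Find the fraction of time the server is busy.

Server utilization: ρ = λ/μ
ρ = 15.0/24.0 = 0.6250
The server is busy 62.50% of the time.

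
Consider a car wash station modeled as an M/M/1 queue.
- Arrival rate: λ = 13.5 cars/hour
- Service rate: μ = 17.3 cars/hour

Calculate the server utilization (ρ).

Server utilization: ρ = λ/μ
ρ = 13.5/17.3 = 0.7803
The server is busy 78.03% of the time.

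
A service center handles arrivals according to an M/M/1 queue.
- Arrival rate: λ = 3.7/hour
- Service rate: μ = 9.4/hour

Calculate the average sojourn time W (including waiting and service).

First, compute utilization: ρ = λ/μ = 3.7/9.4 = 0.3936
For M/M/1: W = 1/(μ-λ)
W = 1/(9.4-3.7) = 1/5.70
W = 0.1754 hours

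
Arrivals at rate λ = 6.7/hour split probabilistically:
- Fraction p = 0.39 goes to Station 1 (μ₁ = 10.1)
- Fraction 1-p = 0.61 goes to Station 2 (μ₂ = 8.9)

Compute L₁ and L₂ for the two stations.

Effective rates: λ₁ = 6.7×0.39 = 2.613, λ₂ = 6.7×0.61 = 4.087
Station 1: ρ₁ = 2.613/10.1 = 0.2587, L₁ = ρ₁/(1-ρ₁) = 0.2587/(1-0.2587) = 0.3490
Station 2: ρ₂ = 4.087/8.9 = 0.459213, L₂ = ρ₂/(1-ρ₂) = 0.459213/(1-0.459213) = 0.8492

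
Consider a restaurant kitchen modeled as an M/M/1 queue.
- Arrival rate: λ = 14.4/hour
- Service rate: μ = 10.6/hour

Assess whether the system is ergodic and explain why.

Stability requires ρ = λ/(cμ) < 1
ρ = 14.4/(1 × 10.6) = 14.4/10.60 = 1.3585
Since 1.3585 ≥ 1, the system is UNSTABLE.
Queue grows without bound. Need μ > λ = 14.4.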